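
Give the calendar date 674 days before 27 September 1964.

23 November 1962

Count 674 days before September 27, 1964:
November 23, 1962 → November 23, 1963: 365 days.
November 1963: 30 − 23 = 7 days remain.
Then 9 full months totalling 275 days.
September 1–27, 1964: 27 days.
Residual: 309 days.
Total: 674 days.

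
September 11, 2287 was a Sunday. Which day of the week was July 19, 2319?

Saturday

Day-of-year of September 11, 2287: 254.
Day-of-year of July 19, 2319: 200.
2287 has 365 days, so 365 − 254 = 111 days remain in 2287.
Full years 2288–2318: 24 common + 7 leap = 24×365 + 7×366 = 11322 days.
Total: 111 + 11322 + 200 = 11633 days.
11633 mod 7 = 6, so 6 days after Sunday is Saturday.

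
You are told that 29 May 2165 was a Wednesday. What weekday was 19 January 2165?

Count forward from the earlier date (January 19, 2165) to the later (May 29, 2165):
January 2165: 31 − 19 = 12 days remain.
Then February 2165 (28), March (31), April (30): 28 + 31 + 30 = 89 days.
May 1–29, 2165: 29 days.
Total: 12 + 89 + 29 = 130 days.
130 mod 7 = 4, so 4 days before Wednesday is Saturday.

Saturday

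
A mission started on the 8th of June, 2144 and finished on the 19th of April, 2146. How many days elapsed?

Day-of-year of June 8, 2144: 160.
Day-of-year of April 19, 2146: 109.
2144 has 366 days, so 366 − 160 = 206 days remain in 2144.
Full years: 2145: 365. Sum = 365.
Total: 206 + 365 + 109 = 680 days.

680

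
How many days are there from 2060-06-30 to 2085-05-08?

From June 30, 2060 to June 30, 2084: 24 years, of which 6 contain a Feb 29 — 18×365 + 6×366 = 8766 days.
June 2084: 30 − 30 = 0 days remain.
Then 10 full months totalling 304 days.
May 1–8, 2085: 8 days.
Residual: 312 days.
Total: 9078 days.

9078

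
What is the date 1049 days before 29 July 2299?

13 September 2296

Count 1049 days before July 29, 2299:
Day-of-year of September 13, 2296: 257.
Day-of-year of July 29, 2299: 210.
2296 has 366 days, so 366 − 257 = 109 days remain in 2296.
Full years: 2297: 365; 2298: 365. Sum = 730.
Total: 109 + 730 + 210 = 1049 days.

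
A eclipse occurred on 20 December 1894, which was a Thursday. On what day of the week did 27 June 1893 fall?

Count forward from the earlier date (June 27, 1893) to the later (December 20, 1894):
June 27, 1893 → June 27, 1894: 365 days.
June 1894: 30 − 27 = 3 days remain.
Then July (31), August (31), September (30), October (31), November (30): 31 + 31 + 30 + 31 + 30 = 153 days.
December 1–20, 1894: 20 days.
Residual: 176 days.
Total: 541 days.
541 mod 7 = 2, so 2 days before Thursday is Tuesday.

Tuesday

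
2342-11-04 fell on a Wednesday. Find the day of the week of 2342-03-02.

Count forward from the earlier date (March 2, 2342) to the later (November 4, 2342):
March 2342: 31 − 2 = 29 days remain.
Then April (30), May (31), June (30), July (31), August (31), September (30), October (31): 30 + 31 + 30 + 31 + 31 + 30 + 31 = 214 days.
November 1–4, 2342: 4 days.
Total: 29 + 214 + 4 = 247 days.
247 mod 7 = 2, so 2 days before Wednesday is Monday.

Monday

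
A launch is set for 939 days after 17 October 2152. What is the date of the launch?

14 May 2155

Count 939 days after October 17, 2152:
Day-of-year of October 17, 2152: 291.
Day-of-year of May 14, 2155: 134.
2152 has 366 days, so 366 − 291 = 75 days remain in 2152.
Full years: 2153: 365; 2154: 365. Sum = 730.
Total: 75 + 730 + 134 = 939 days.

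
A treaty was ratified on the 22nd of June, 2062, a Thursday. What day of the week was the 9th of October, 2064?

Thursday

Day-of-year of June 22, 2062: 173.
Day-of-year of October 9, 2064: 283.
2062 has 365 days, so 365 − 173 = 192 days remain in 2062.
Full years: 2063: 365. Sum = 365.
Total: 192 + 365 + 283 = 840 days.
840 is a multiple of 7, so the 9th of October, 2064 falls on the same weekday: Thursday.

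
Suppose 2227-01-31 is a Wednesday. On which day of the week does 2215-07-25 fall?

Tuesday

Count forward from the earlier date (July 25, 2215) to the later (January 31, 2227):
Day-of-year of July 25, 2215: 206.
Day-of-year of January 31, 2227: 31.
2215 has 365 days, so 365 − 206 = 159 days remain in 2215.
Full years 2216–2226: 8 common + 3 leap = 8×365 + 3×366 = 4018 days.
Total: 159 + 4018 + 31 = 4208 days.
4208 mod 7 = 1, so 1 day before Wednesday is Tuesday.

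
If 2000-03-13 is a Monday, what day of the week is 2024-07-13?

Saturday

From March 13, 2000 to March 13, 2024: 24 years, of which 6 contain a Feb 29 — 18×365 + 6×366 = 8766 days.
March 2024: 31 − 13 = 18 days remain.
Then April (30), May (31), June (30): 30 + 31 + 30 = 91 days.
July 1–13, 2024: 13 days.
Residual: 122 days.
Total: 8888 days.
8888 mod 7 = 5, so 5 days after Monday is Saturday.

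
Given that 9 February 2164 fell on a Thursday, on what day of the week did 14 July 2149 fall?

Count forward from the earlier date (July 14, 2149) to the later (February 9, 2164):
Day-of-year of July 14, 2149: 195.
Day-of-year of February 9, 2164: 40.
2149 has 365 days, so 365 − 195 = 170 days remain in 2149.
Full years 2150–2163: 11 common + 3 leap = 11×365 + 3×366 = 5113 days.
Total: 170 + 5113 + 40 = 5323 days.
5323 mod 7 = 3, so 3 days before Thursday is Monday.

Monday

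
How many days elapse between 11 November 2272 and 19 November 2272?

8

Within November 2272: 19 − 11 = 8 days.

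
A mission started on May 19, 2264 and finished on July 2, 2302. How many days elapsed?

Day-of-year of May 19, 2264: 140.
Day-of-year of July 2, 2302: 183.
2264 has 366 days, so 366 − 140 = 226 days remain in 2264.
Full years 2265–2301: 29 common + 8 leap = 29×365 + 8×366 = 13513 days.
Total: 226 + 13513 + 183 = 13922 days.

13922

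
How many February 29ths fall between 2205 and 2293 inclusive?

22

Years divisible by 4: 2208, 2212, …, 2292 — 22 in all.
No century exceptions apply. Count: 22.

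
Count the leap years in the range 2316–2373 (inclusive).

15

Years divisible by 4: 2316, 2320, …, 2372 — 15 in all.
No century exceptions apply. Count: 15.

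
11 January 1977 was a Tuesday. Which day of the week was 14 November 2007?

Wednesday

From January 11, 1977 to January 11, 2007: 30 years, of which 7 contain a Feb 29 — 23×365 + 7×366 = 10957 days.
(2000 is a leap year (divisible by 400).)
January 2007: 31 − 11 = 20 days remain.
Then 9 full months totalling 273 days.
November 1–14, 2007: 14 days.
Residual: 307 days.
Total: 11264 days.
11264 mod 7 = 1, so 1 day after Tuesday is Wednesday.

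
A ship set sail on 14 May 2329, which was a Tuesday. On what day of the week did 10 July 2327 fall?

Sunday

Count forward from the earlier date (July 10, 2327) to the later (May 14, 2329):
July 2327: 31 − 10 = 21 days remain.
Then 21 full months totalling 639 days.
May 1–14, 2329: 14 days.
Total: 21 + 639 + 14 = 674 days.
674 mod 7 = 2, so 2 days before Tuesday is Sunday.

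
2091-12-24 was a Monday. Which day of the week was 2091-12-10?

Count forward from the earlier date (December 10, 2091) to the later (December 24, 2091):
Within December 2091: 24 − 10 = 14 days.
14 is a multiple of 7, so 2091-12-10 falls on the same weekday: Monday.

Monday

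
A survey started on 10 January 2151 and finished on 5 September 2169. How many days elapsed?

From January 10, 2151 to January 10, 2169: 18 years, of which 5 contain a Feb 29 — 13×365 + 5×366 = 6575 days.
January 2169: 31 − 10 = 21 days remain.
Then February 2169 (28), March (31), April (30), May (31), June (30), July (31), August (31): 28 + 31 + 30 + 31 + 30 + 31 + 31 = 212 days.
September 1–5, 2169: 5 days.
Residual: 238 days.
Total: 6813 days.

6813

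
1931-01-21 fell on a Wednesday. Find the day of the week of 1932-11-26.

January 1931: 31 − 21 = 10 days remain.
Then 21 full months totalling 639 days.
November 1–26, 1932: 26 days.
Total: 10 + 639 + 26 = 675 days.
675 mod 7 = 3, so 3 days after Wednesday is Saturday.

Saturday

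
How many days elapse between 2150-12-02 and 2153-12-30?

1124

Day-of-year of December 2, 2150: 336.
Day-of-year of December 30, 2153: 364.
2150 has 365 days, so 365 − 336 = 29 days remain in 2150.
Full years: 2151: 365; 2152: 366. Sum = 731.
Total: 29 + 731 + 364 = 1124 days.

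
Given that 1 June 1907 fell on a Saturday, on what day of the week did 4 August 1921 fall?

From June 1, 1907 to June 1, 1921: 14 years, of which 4 contain a Feb 29 — 10×365 + 4×366 = 5114 days.
June 1921: 30 − 1 = 29 days remain.
Then July (31): 31 days.
August 1–4, 1921: 4 days.
Residual: 64 days.
Total: 5178 days.
5178 mod 7 = 5, so 5 days after Saturday is Thursday.

Thursday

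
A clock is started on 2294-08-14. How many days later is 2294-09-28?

August 2294: 31 − 14 = 17 days remain.
September 1–28, 2294: 28 days.
Total: 17 + 28 = 45 days.

45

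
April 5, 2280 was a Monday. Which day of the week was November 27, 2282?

Monday

April 2280: 30 − 5 = 25 days remain.
Then 30 full months totalling 914 days.
November 1–27, 2282: 27 days.
Total: 25 + 914 + 27 = 966 days.
966 is a multiple of 7, so November 27, 2282 falls on the same weekday: Monday.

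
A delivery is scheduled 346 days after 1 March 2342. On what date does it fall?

10 February 2343

Count 346 days after March 1, 2342:
March 2342: 31 − 1 = 30 days remain.
Then 10 full months totalling 306 days.
February 1–10, 2343: 10 days (2343 is not a leap year).
Total: 30 + 306 + 10 = 346 days.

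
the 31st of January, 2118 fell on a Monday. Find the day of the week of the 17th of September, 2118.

January 2118: 31 − 31 = 0 days remain.
Then February 2118 (28), March (31), April (30), May (31), June (30), July (31), August (31): 28 + 31 + 30 + 31 + 30 + 31 + 31 = 212 days.
September 1–17, 2118: 17 days.
Total: 0 + 212 + 17 = 229 days.
229 mod 7 = 5, so 5 days after Monday is Saturday.

Saturday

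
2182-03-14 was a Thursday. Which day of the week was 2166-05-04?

Count forward from the earlier date (May 4, 2166) to the later (March 14, 2182):
From May 4, 2166 to May 4, 2181: 15 years, of which 4 contain a Feb 29 — 11×365 + 4×366 = 5479 days.
May 2181: 31 − 4 = 27 days remain.
Then 9 full months totalling 273 days.
March 1–14, 2182: 14 days.
Residual: 314 days.
Total: 5793 days.
5793 mod 7 = 4, so 4 days before Thursday is Sunday.

Sunday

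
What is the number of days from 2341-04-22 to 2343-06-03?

772

April 2341: 30 − 22 = 8 days remain.
Then 25 full months totalling 761 days.
June 1–3, 2343: 3 days.
Total: 8 + 761 + 3 = 772 days.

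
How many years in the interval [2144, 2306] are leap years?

Years divisible by 4: 2144, 2148, …, 2304 — 41 in all.
Of these, 2200, 2300 are divisible by 100 but not 400, so not leap.
Leap years: 41 − 2 = 39.

39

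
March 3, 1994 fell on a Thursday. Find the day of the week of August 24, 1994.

Wednesday

March 1994: 31 − 3 = 28 days remain.
Then April (30), May (31), June (30), July (31): 30 + 31 + 30 + 31 = 122 days.
August 1–24, 1994: 24 days.
Total: 28 + 122 + 24 = 174 days.
174 mod 7 = 6, so 6 days after Thursday is Wednesday.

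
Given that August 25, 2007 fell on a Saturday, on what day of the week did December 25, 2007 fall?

Tuesday

August 2007: 31 − 25 = 6 days remain.
Then September (30), October (31), November (30): 30 + 31 + 30 = 91 days.
December 1–25, 2007: 25 days.
Total: 6 + 91 + 25 = 122 days.
122 mod 7 = 3, so 3 days after Saturday is Tuesday.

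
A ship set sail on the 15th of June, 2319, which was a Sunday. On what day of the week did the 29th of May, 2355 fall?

From June 15, 2319 to June 15, 2354: 35 years, of which 9 contain a Feb 29 — 26×365 + 9×366 = 12784 days.
June 2354: 30 − 15 = 15 days remain.
Then 10 full months totalling 304 days.
May 1–29, 2355: 29 days.
Residual: 348 days.
Total: 13132 days.
13132 is a multiple of 7, so the 29th of May, 2355 falls on the same weekday: Sunday.

Sunday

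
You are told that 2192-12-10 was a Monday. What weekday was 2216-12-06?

Friday

From December 10, 2192 to December 10, 2215: 23 years, of which 4 contain a Feb 29 — 19×365 + 4×366 = 8399 days.
(2200 is not a leap year (divisible by 100 but not 400).)
December 2215: 31 − 10 = 21 days remain.
Then 11 full months totalling 335 days.
December 1–6, 2216: 6 days.
Residual: 362 days.
Total: 8761 days.
8761 mod 7 = 4, so 4 days after Monday is Friday.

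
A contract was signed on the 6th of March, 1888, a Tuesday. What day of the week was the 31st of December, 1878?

Tuesday

Count forward from the earlier date (December 31, 1878) to the later (March 6, 1888):
From December 31, 1878 to December 31, 1887: 9 years, of which 2 contain a Feb 29 — 7×365 + 2×366 = 3287 days.
December 1887: 31 − 31 = 0 days remain.
Then January (31), February 1888 (29): 31 + 29 = 60 days.
March 1–6, 1888: 6 days.
Residual: 66 days.
Total: 3353 days.
3353 is a multiple of 7, so the 31st of December, 1878 falls on the same weekday: Tuesday.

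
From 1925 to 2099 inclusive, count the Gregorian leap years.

Years divisible by 4: 1928, 1932, …, 2096 — 43 in all.
2000 is divisible by 400, so still leap.
No century exceptions apply. Count: 43.

43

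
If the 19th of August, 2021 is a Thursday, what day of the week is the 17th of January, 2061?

From August 19, 2021 to August 19, 2060: 39 years, of which 10 contain a Feb 29 — 29×365 + 10×366 = 14245 days.
August 2060: 31 − 19 = 12 days remain.
Then September (30), October (31), November (30), December (31): 30 + 31 + 30 + 31 = 122 days.
January 1–17, 2061: 17 days.
Residual: 151 days.
Total: 14396 days.
14396 mod 7 = 4, so 4 days after Thursday is Monday.

Monday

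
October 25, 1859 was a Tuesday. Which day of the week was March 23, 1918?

Day-of-year of October 25, 1859: 298.
Day-of-year of March 23, 1918: 82.
1859 has 365 days, so 365 − 298 = 67 days remain in 1859.
Full years 1860–1917: 44 common + 14 leap = 44×365 + 14×366 = 21184 days.
Total: 67 + 21184 + 82 = 21333 days.
21333 mod 7 = 4, so 4 days after Tuesday is Saturday.

Saturday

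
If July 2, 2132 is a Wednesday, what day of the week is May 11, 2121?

Count forward from the earlier date (May 11, 2121) to the later (July 2, 2132):
Day-of-year of May 11, 2121: 131.
Day-of-year of July 2, 2132: 184.
2121 has 365 days, so 365 − 131 = 234 days remain in 2121.
Full years 2122–2131: 8 common + 2 leap = 8×365 + 2×366 = 3652 days.
Total: 234 + 3652 + 184 = 4070 days.
4070 mod 7 = 3, so 3 days before Wednesday is Sunday.

Sunday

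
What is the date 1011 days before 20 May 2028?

13 August 2025

Count 1011 days before May 20, 2028:
Day-of-year of August 13, 2025: 225.
Day-of-year of May 20, 2028: 141.
2025 has 365 days, so 365 − 225 = 140 days remain in 2025.
Full years: 2026: 365; 2027: 365. Sum = 730.
Total: 140 + 730 + 141 = 1011 days.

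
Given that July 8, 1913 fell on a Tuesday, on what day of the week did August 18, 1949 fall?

Day-of-year of July 8, 1913: 189.
Day-of-year of August 18, 1949: 230.
1913 has 365 days, so 365 − 189 = 176 days remain in 1913.
Full years 1914–1948: 26 common + 9 leap = 26×365 + 9×366 = 12784 days.
Total: 176 + 12784 + 230 = 13190 days.
13190 mod 7 = 2, so 2 days after Tuesday is Thursday.

Thursday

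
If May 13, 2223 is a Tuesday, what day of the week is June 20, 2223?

Friday

May 2223: 31 − 13 = 18 days remain.
June 1–20, 2223: 20 days.
Total: 18 + 20 = 38 days.
38 mod 7 = 3, so 3 days after Tuesday is Friday.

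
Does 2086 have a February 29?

No

2086 is not a leap year.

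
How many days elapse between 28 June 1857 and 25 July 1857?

27

June 1857: 30 − 28 = 2 days remain.
July 1–25, 1857: 25 days.
Total: 2 + 25 = 27 days.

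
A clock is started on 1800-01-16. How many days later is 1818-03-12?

Day-of-year of January 16, 1800: 16.
Day-of-year of March 12, 1818: 71.
1800 has 365 days, so 365 − 16 = 349 days remain in 1800.
Full years 1801–1817: 13 common + 4 leap = 13×365 + 4×366 = 6209 days.
Total: 349 + 6209 + 71 = 6629 days.

6629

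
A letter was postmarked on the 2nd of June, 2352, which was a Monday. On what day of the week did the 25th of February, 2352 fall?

Count forward from the earlier date (February 25, 2352) to the later (June 2, 2352):
February 2352: 29 − 25 = 4 days remain (2352 is a leap year, so February has 29 days).
Then March (31), April (30), May (31): 31 + 30 + 31 = 92 days.
June 1–2, 2352: 2 days.
Total: 4 + 92 + 2 = 98 days.
98 is a multiple of 7, so the 25th of February, 2352 falls on the same weekday: Monday.

Monday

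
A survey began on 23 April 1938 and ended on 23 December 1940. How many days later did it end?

April 23, 1938 → April 23, 1939: 365 days.
April 23, 1939 → April 23, 1940: 366 days (1940 is a leap year).
April 1940: 30 − 23 = 7 days remain.
Then May (31), June (30), July (31), August (31), September (30), October (31), November (30): 31 + 30 + 31 + 31 + 30 + 31 + 30 = 214 days.
December 1–23, 1940: 23 days.
Residual: 244 days.
Total: 975 days.

975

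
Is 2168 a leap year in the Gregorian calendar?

2168 is a leap year.

Yes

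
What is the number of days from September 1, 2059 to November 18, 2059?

September 2059: 30 − 1 = 29 days remain.
Then October (31): 31 days.
November 1–18, 2059: 18 days.
Total: 29 + 31 + 18 = 78 days.

78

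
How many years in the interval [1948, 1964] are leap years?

5

Years divisible by 4 in [1948, 1964]: 1948, 1952, 1956, 1960, 1964.
No century exceptions apply. Count: 5.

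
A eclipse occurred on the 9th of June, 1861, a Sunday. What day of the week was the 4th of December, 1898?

Day-of-year of June 9, 1861: 160.
Day-of-year of December 4, 1898: 338.
1861 has 365 days, so 365 − 160 = 205 days remain in 1861.
Full years 1862–1897: 27 common + 9 leap = 27×365 + 9×366 = 13149 days.
Total: 205 + 13149 + 338 = 13692 days.
13692 is a multiple of 7, so the 4th of December, 1898 falls on the same weekday: Sunday.

Sunday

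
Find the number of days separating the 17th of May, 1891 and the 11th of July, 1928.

From May 17, 1891 to May 17, 1928: 37 years, of which 9 contain a Feb 29 — 28×365 + 9×366 = 13514 days.
(1900 is not a leap year (divisible by 100 but not 400).)
May 1928: 31 − 17 = 14 days remain.
Then June (30): 30 days.
July 1–11, 1928: 11 days.
Residual: 55 days.
Total: 13569 days.

13569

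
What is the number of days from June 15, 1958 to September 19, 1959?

461

June 15, 1958 → June 15, 1959: 365 days.
June 1959: 30 − 15 = 15 days remain.
Then July (31), August (31): 31 + 31 = 62 days.
September 1–19, 1959: 19 days.
Residual: 96 days.
Total: 461 days.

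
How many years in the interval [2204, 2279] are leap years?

19

Years divisible by 4: 2204, 2208, …, 2276 — 19 in all.
No century exceptions apply. Count: 19.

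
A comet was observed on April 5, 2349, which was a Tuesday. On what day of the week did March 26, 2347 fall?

Wednesday

Count forward from the earlier date (March 26, 2347) to the later (April 5, 2349):
March 2347: 31 − 26 = 5 days remain.
Then 24 full months totalling 731 days.
April 1–5, 2349: 5 days.
Total: 5 + 731 + 5 = 741 days.
741 mod 7 = 6, so 6 days before Tuesday is Wednesday.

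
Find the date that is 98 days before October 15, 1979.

July 9, 1979

Count 98 days before October 15, 1979:
July 1979: 31 − 9 = 22 days remain.
Then August (31), September (30): 31 + 30 = 61 days.
October 1–15, 1979: 15 days.
Total: 22 + 61 + 15 = 98 days.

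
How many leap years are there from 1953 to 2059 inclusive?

Years divisible by 4: 1956, 1960, …, 2056 — 26 in all.
2000 is divisible by 400, so still leap.
No century exceptions apply. Count: 26.

26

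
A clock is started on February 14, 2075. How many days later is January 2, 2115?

Day-of-year of February 14, 2075: 45.
Day-of-year of January 2, 2115: 2.
2075 has 365 days, so 365 − 45 = 320 days remain in 2075.
Full years 2076–2114: 30 common + 9 leap = 30×365 + 9×366 = 14244 days.
Total: 320 + 14244 + 2 = 14566 days.

14566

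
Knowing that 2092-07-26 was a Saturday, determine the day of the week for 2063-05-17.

Count forward from the earlier date (May 17, 2063) to the later (July 26, 2092):
Day-of-year of May 17, 2063: 137.
Day-of-year of July 26, 2092: 208.
2063 has 365 days, so 365 − 137 = 228 days remain in 2063.
Full years 2064–2091: 21 common + 7 leap = 21×365 + 7×366 = 10227 days.
Total: 228 + 10227 + 208 = 10663 days.
10663 mod 7 = 2, so 2 days before Saturday is Thursday.

Thursday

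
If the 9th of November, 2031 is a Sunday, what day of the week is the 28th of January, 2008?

Count forward from the earlier date (January 28, 2008) to the later (November 9, 2031):
From January 28, 2008 to January 28, 2031: 23 years, of which 6 contain a Feb 29 — 17×365 + 6×366 = 8401 days.
January 2031: 31 − 28 = 3 days remain.
Then 9 full months totalling 273 days.
November 1–9, 2031: 9 days.
Residual: 285 days.
Total: 8686 days.
8686 mod 7 = 6, so 6 days before Sunday is Monday.

Monday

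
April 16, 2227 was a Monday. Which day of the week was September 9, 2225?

Count forward from the earlier date (September 9, 2225) to the later (April 16, 2227):
September 9, 2225 → September 9, 2226: 365 days.
September 2226: 30 − 9 = 21 days remain.
Then October (31), November (30), December (31), January (31), February 2227 (28), March (31): 31 + 30 + 31 + 31 + 28 + 31 = 182 days.
April 1–16, 2227: 16 days.
Residual: 219 days.
Total: 584 days.
584 mod 7 = 3, so 3 days before Monday is Friday.

Friday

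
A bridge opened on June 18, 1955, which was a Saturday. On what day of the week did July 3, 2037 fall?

Day-of-year of June 18, 1955: 169.
Day-of-year of July 3, 2037: 184.
1955 has 365 days, so 365 − 169 = 196 days remain in 1955.
Full years 1956–2036: 60 common + 21 leap = 60×365 + 21×366 = 29586 days.
Total: 196 + 29586 + 184 = 29966 days.
29966 mod 7 = 6, so 6 days after Saturday is Friday.

Friday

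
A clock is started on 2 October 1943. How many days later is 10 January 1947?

1196

October 2, 1943 → October 2, 1944: 366 days (1944 is a leap year).
October 2, 1944 → October 2, 1945: 365 days.
October 2, 1945 → October 2, 1946: 365 days.
October 1946: 31 − 2 = 29 days remain.
Then November (30), December (31): 30 + 31 = 61 days.
January 1–10, 1947: 10 days.
Residual: 100 days.
Total: 1196 days.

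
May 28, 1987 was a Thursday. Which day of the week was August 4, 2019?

Sunday

Day-of-year of May 28, 1987: 148.
Day-of-year of August 4, 2019: 216.
1987 has 365 days, so 365 − 148 = 217 days remain in 1987.
Full years 1988–2018: 23 common + 8 leap = 23×365 + 8×366 = 11323 days.
Total: 217 + 11323 + 216 = 11756 days.
11756 mod 7 = 3, so 3 days after Thursday is Sunday.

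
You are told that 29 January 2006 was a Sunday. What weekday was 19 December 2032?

Sunday

Day-of-year of January 29, 2006: 29.
Day-of-year of December 19, 2032: 354.
2006 has 365 days, so 365 − 29 = 336 days remain in 2006.
Full years 2007–2031: 19 common + 6 leap = 19×365 + 6×366 = 9131 days.
Total: 336 + 9131 + 354 = 9821 days.
9821 is a multiple of 7, so 19 December 2032 falls on the same weekday: Sunday.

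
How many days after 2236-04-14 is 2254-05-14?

From April 14, 2236 to April 14, 2254: 18 years, of which 4 contain a Feb 29 — 14×365 + 4×366 = 6574 days.
April 2254: 30 − 14 = 16 days remain.
May 1–14, 2254: 14 days.
Residual: 30 days.
Total: 6604 days.

6604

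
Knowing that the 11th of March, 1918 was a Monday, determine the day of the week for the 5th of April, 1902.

Saturday

Count forward from the earlier date (April 5, 1902) to the later (March 11, 1918):
From April 5, 1902 to April 5, 1917: 15 years, of which 4 contain a Feb 29 — 11×365 + 4×366 = 5479 days.
April 1917: 30 − 5 = 25 days remain.
Then 10 full months totalling 304 days.
March 1–11, 1918: 11 days.
Residual: 340 days.
Total: 5819 days.
5819 mod 7 = 2, so 2 days before Monday is Saturday.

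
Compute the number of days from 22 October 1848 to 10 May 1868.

From October 22, 1848 to October 22, 1867: 19 years, of which 4 contain a Feb 29 — 15×365 + 4×366 = 6939 days.
October 1867: 31 − 22 = 9 days remain.
Then November (30), December (31), January (31), February 1868 (29), March (31), April (30): 30 + 31 + 31 + 29 + 31 + 30 = 182 days.
May 1–10, 1868: 10 days.
Residual: 201 days.
Total: 7140 days.

7140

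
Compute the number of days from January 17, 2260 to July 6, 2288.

10398

From January 17, 2260 to January 17, 2288: 28 years, of which 7 contain a Feb 29 — 21×365 + 7×366 = 10227 days.
January 2288: 31 − 17 = 14 days remain.
Then February 2288 (29), March (31), April (30), May (31), June (30): 29 + 31 + 30 + 31 + 30 = 151 days.
July 1–6, 2288: 6 days.
Residual: 171 days.
Total: 10398 days.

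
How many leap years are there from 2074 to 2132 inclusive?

Years divisible by 4: 2076, 2080, …, 2132 — 15 in all.
Of these, 2100 is divisible by 100 but not 400, so not leap.
Leap years: 15 − 1 = 14.

14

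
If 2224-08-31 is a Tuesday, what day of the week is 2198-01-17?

Count forward from the earlier date (January 17, 2198) to the later (August 31, 2224):
Day-of-year of January 17, 2198: 17.
Day-of-year of August 31, 2224: 244.
2198 has 365 days, so 365 − 17 = 348 days remain in 2198.
Full years 2199–2223: 20 common + 5 leap = 20×365 + 5×366 = 9130 days.
Total: 348 + 9130 + 244 = 9722 days.
9722 mod 7 = 6, so 6 days before Tuesday is Wednesday.

Wednesday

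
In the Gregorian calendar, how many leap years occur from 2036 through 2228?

Years divisible by 4: 2036, 2040, …, 2228 — 49 in all.
Of these, 2100, 2200 are divisible by 100 but not 400, so not leap.
Leap years: 49 − 2 = 47.

47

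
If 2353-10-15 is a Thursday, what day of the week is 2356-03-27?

Day-of-year of October 15, 2353: 288.
Day-of-year of March 27, 2356: 87.
2353 has 365 days, so 365 − 288 = 77 days remain in 2353.
Full years: 2354: 365; 2355: 365. Sum = 730.
Total: 77 + 730 + 87 = 894 days.
894 mod 7 = 5, so 5 days after Thursday is Tuesday.

Tuesday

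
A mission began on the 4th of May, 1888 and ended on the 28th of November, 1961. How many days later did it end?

26870

Day-of-year of May 4, 1888: 125.
Day-of-year of November 28, 1961: 332.
1888 has 366 days, so 366 − 125 = 241 days remain in 1888.
Full years 1889–1960: 55 common + 17 leap = 55×365 + 17×366 = 26297 days.
Total: 241 + 26297 + 332 = 26870 days.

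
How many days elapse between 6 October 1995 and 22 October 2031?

Day-of-year of October 6, 1995: 279.
Day-of-year of October 22, 2031: 295.
1995 has 365 days, so 365 − 279 = 86 days remain in 1995.
Full years 1996–2030: 26 common + 9 leap = 26×365 + 9×366 = 12784 days.
Total: 86 + 12784 + 295 = 13165 days.

13165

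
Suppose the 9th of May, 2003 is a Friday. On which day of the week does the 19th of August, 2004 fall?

Thursday

May 2003: 31 − 9 = 22 days remain.
Then 14 full months totalling 427 days.
August 1–19, 2004: 19 days.
Total: 22 + 427 + 19 = 468 days.
468 mod 7 = 6, so 6 days after Friday is Thursday.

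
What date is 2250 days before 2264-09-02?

2258-07-06

Count 2250 days before September 2, 2264:
Day-of-year of July 6, 2258: 187.
Day-of-year of September 2, 2264: 246.
2258 has 365 days, so 365 − 187 = 178 days remain in 2258.
Full years: 2259: 365; 2260: 366; 2261: 365; 2262: 365; 2263: 365. Sum = 1826.
Total: 178 + 1826 + 246 = 2250 days.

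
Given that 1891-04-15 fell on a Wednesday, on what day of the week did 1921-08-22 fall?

From April 15, 1891 to April 15, 1921: 30 years, of which 7 contain a Feb 29 — 23×365 + 7×366 = 10957 days.
(1900 is not a leap year (divisible by 100 but not 400).)
April 1921: 30 − 15 = 15 days remain.
Then May (31), June (30), July (31): 31 + 30 + 31 = 92 days.
August 1–22, 1921: 22 days.
Residual: 129 days.
Total: 11086 days.
11086 mod 7 = 5, so 5 days after Wednesday is Monday.

Monday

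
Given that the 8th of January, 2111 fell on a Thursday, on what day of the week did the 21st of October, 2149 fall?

Day-of-year of January 8, 2111: 8.
Day-of-year of October 21, 2149: 294.
2111 has 365 days, so 365 − 8 = 357 days remain in 2111.
Full years 2112–2148: 27 common + 10 leap = 27×365 + 10×366 = 13515 days.
Total: 357 + 13515 + 294 = 14166 days.
14166 mod 7 = 5, so 5 days after Thursday is Tuesday.

Tuesday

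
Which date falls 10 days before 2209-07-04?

2209-06-24

Count 10 days before July 4, 2209:
June 2209: 30 − 24 = 6 days remain.
July 1–4, 2209: 4 days.
Total: 6 + 4 = 10 days.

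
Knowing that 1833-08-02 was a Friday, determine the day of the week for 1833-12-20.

August 1833: 31 − 2 = 29 days remain.
Then September (30), October (31), November (30): 30 + 31 + 30 = 91 days.
December 1–20, 1833: 20 days.
Total: 29 + 91 + 20 = 140 days.
140 is a multiple of 7, so 1833-12-20 falls on the same weekday: Friday.

Friday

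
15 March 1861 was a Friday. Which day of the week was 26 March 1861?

Within March 1861: 26 − 15 = 11 days.
11 mod 7 = 4, so 4 days after Friday is Tuesday.

Tuesday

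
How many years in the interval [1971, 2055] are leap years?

Years divisible by 4: 1972, 1976, …, 2052 — 21 in all.
2000 is divisible by 400, so still leap.
No century exceptions apply. Count: 21.

21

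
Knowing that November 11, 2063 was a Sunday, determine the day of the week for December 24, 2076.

Day-of-year of November 11, 2063: 315.
Day-of-year of December 24, 2076: 359.
2063 has 365 days, so 365 − 315 = 50 days remain in 2063.
Full years 2064–2075: 9 common + 3 leap = 9×365 + 3×366 = 4383 days.
Total: 50 + 4383 + 359 = 4792 days.
4792 mod 7 = 4, so 4 days after Sunday is Thursday.

Thursday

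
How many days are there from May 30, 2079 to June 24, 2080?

Day-of-year of May 30, 2079: 150.
Day-of-year of June 24, 2080: 176.
2079 has 365 days, so 365 − 150 = 215 days remain in 2079.
Total: 215 + 176 = 391 days.

391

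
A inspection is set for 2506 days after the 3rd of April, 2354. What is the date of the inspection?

the 11th of February, 2361

Count 2506 days after April 3, 2354:
April 3, 2354 → April 3, 2355: 365 days.
April 3, 2355 → April 3, 2356: 366 days (2356 is a leap year).
April 3, 2356 → April 3, 2357: 365 days.
April 3, 2357 → April 3, 2358: 365 days.
April 3, 2358 → April 3, 2359: 365 days.
April 3, 2359 → April 3, 2360: 366 days (2360 is a leap year).
April 2360: 30 − 3 = 27 days remain.
Then 9 full months totalling 276 days.
February 1–11, 2361: 11 days (2361 is not a leap year).
Residual: 314 days.
Total: 2506 days.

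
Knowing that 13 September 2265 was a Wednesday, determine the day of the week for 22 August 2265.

Tuesday

Count forward from the earlier date (August 22, 2265) to the later (September 13, 2265):
August 2265: 31 − 22 = 9 days remain.
September 1–13, 2265: 13 days.
Total: 9 + 13 = 22 days.
22 mod 7 = 1, so 1 day before Wednesday is Tuesday.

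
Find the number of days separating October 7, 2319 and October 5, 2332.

4747

From October 7, 2319 to October 7, 2331: 12 years, of which 3 contain a Feb 29 — 9×365 + 3×366 = 4383 days.
October 2331: 31 − 7 = 24 days remain.
Then 11 full months totalling 335 days.
October 1–5, 2332: 5 days.
Residual: 364 days.
Total: 4747 days.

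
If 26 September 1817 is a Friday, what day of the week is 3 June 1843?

From September 26, 1817 to September 26, 1842: 25 years, of which 6 contain a Feb 29 — 19×365 + 6×366 = 9131 days.
September 1842: 30 − 26 = 4 days remain.
Then October (31), November (30), December (31), January (31), February 1843 (28), March (31), April (30), May (31): 31 + 30 + 31 + 31 + 28 + 31 + 30 + 31 = 243 days.
June 1–3, 1843: 3 days.
Residual: 250 days.
Total: 9381 days.
9381 mod 7 = 1, so 1 day after Friday is Saturday.

Saturday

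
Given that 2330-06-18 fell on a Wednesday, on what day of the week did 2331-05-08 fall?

Friday

June 2330: 30 − 18 = 12 days remain.
Then 10 full months totalling 304 days.
May 1–8, 2331: 8 days.
Total: 12 + 304 + 8 = 324 days.
324 mod 7 = 2, so 2 days after Wednesday is Friday.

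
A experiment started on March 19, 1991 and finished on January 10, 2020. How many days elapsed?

Day-of-year of March 19, 1991: 78.
Day-of-year of January 10, 2020: 10.
1991 has 365 days, so 365 − 78 = 287 days remain in 1991.
Full years 1992–2019: 21 common + 7 leap = 21×365 + 7×366 = 10227 days.
Total: 287 + 10227 + 10 = 10524 days.

10524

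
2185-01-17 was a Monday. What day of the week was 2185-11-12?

Saturday

January 2185: 31 − 17 = 14 days remain.
Then 9 full months totalling 273 days.
November 1–12, 2185: 12 days.
Total: 14 + 273 + 12 = 299 days.
299 mod 7 = 5, so 5 days after Monday is Saturday.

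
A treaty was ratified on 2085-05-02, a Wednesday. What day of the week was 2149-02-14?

From May 2, 2085 to May 2, 2148: 63 years, of which 15 contain a Feb 29 — 48×365 + 15×366 = 23010 days.
(2100 is not a leap year (divisible by 100 but not 400).)
May 2148: 31 − 2 = 29 days remain.
Then June (30), July (31), August (31), September (30), October (31), November (30), December (31), January (31): 30 + 31 + 31 + 30 + 31 + 30 + 31 + 31 = 245 days.
February 1–14, 2149: 14 days (2149 is not a leap year).
Residual: 288 days.
Total: 23298 days.
23298 mod 7 = 2, so 2 days after Wednesday is Friday.

Friday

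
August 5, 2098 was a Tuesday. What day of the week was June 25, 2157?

Day-of-year of August 5, 2098: 217.
Day-of-year of June 25, 2157: 176.
2098 has 365 days, so 365 − 217 = 148 days remain in 2098.
Full years 2099–2156: 44 common + 14 leap = 44×365 + 14×366 = 21184 days.
Total: 148 + 21184 + 176 = 21508 days.
21508 mod 7 = 4, so 4 days after Tuesday is Saturday.

Saturday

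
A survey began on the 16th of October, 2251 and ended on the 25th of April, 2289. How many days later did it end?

From October 16, 2251 to October 16, 2288: 37 years, of which 10 contain a Feb 29 — 27×365 + 10×366 = 13515 days.
October 2288: 31 − 16 = 15 days remain.
Then November (30), December (31), January (31), February 2289 (28), March (31): 30 + 31 + 31 + 28 + 31 = 151 days.
April 1–25, 2289: 25 days.
Residual: 191 days.
Total: 13706 days.

13706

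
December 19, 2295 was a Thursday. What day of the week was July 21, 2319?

Day-of-year of December 19, 2295: 353.
Day-of-year of July 21, 2319: 202.
2295 has 365 days, so 365 − 353 = 12 days remain in 2295.
Full years 2296–2318: 18 common + 5 leap = 18×365 + 5×366 = 8400 days.
Total: 12 + 8400 + 202 = 8614 days.
8614 mod 7 = 4, so 4 days after Thursday is Monday.

Monday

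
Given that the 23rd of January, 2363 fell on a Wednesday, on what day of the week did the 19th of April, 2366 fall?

Day-of-year of January 23, 2363: 23.
Day-of-year of April 19, 2366: 109.
2363 has 365 days, so 365 − 23 = 342 days remain in 2363.
Full years: 2364: 366; 2365: 365. Sum = 731.
Total: 342 + 731 + 109 = 1182 days.
1182 mod 7 = 6, so 6 days after Wednesday is Tuesday.

Tuesday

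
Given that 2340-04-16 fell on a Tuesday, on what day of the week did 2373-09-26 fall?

Day-of-year of April 16, 2340: 107.
Day-of-year of September 26, 2373: 269.
2340 has 366 days, so 366 − 107 = 259 days remain in 2340.
Full years 2341–2372: 24 common + 8 leap = 24×365 + 8×366 = 11688 days.
Total: 259 + 11688 + 269 = 12216 days.
12216 mod 7 = 1, so 1 day after Tuesday is Wednesday.

Wednesday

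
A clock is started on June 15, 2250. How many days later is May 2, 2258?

2878

From June 15, 2250 to June 15, 2257: 7 years, of which 2 contain a Feb 29 — 5×365 + 2×366 = 2557 days.
June 2257: 30 − 15 = 15 days remain.
Then 10 full months totalling 304 days.
May 1–2, 2258: 2 days.
Residual: 321 days.
Total: 2878 days.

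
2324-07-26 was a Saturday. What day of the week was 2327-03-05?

Day-of-year of July 26, 2324: 208.
Day-of-year of March 5, 2327: 64.
2324 has 366 days, so 366 − 208 = 158 days remain in 2324.
Full years: 2325: 365; 2326: 365. Sum = 730.
Total: 158 + 730 + 64 = 952 days.
952 is a multiple of 7, so 2327-03-05 falls on the same weekday: Saturday.

Saturday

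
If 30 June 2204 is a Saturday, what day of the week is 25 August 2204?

June 2204: 30 − 30 = 0 days remain.
Then July (31): 31 days.
August 1–25, 2204: 25 days.
Total: 0 + 31 + 25 = 56 days.
56 is a multiple of 7, so 25 August 2204 falls on the same weekday: Saturday.

Saturday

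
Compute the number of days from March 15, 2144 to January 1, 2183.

Day-of-year of March 15, 2144: 75.
Day-of-year of January 1, 2183: 1.
2144 has 366 days, so 366 − 75 = 291 days remain in 2144.
Full years 2145–2182: 29 common + 9 leap = 29×365 + 9×366 = 13879 days.
Total: 291 + 13879 + 1 = 14171 days.

14171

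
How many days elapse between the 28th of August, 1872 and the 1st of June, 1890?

6486

From August 28, 1872 to August 28, 1889: 17 years, of which 4 contain a Feb 29 — 13×365 + 4×366 = 6209 days.
August 1889: 31 − 28 = 3 days remain.
Then 9 full months totalling 273 days.
June 1, 1890: 1 day.
Residual: 277 days.
Total: 6486 days.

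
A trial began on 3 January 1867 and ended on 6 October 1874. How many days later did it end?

Day-of-year of January 3, 1867: 3.
Day-of-year of October 6, 1874: 279.
1867 has 365 days, so 365 − 3 = 362 days remain in 1867.
Full years: 1868: 366; 1869: 365; 1870: 365; 1871: 365; 1872: 366; 1873: 365. Sum = 2192.
Total: 362 + 2192 + 279 = 2833 days.

2833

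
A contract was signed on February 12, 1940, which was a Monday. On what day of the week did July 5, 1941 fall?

February 1940: 29 − 12 = 17 days remain (1940 is a leap year, so February has 29 days).
Then 16 full months totalling 487 days.
July 1–5, 1941: 5 days.
Total: 17 + 487 + 5 = 509 days.
509 mod 7 = 5, so 5 days after Monday is Saturday.

Saturday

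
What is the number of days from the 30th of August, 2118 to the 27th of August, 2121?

1093

August 30, 2118 → August 30, 2119: 365 days.
August 30, 2119 → August 30, 2120: 366 days (2120 is a leap year).
August 2120: 31 − 30 = 1 day remains.
Then 11 full months totalling 334 days.
August 1–27, 2121: 27 days.
Residual: 362 days.
Total: 1093 days.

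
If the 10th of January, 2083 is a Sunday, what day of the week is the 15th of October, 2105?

Thursday

From January 10, 2083 to January 10, 2105: 22 years, of which 5 contain a Feb 29 — 17×365 + 5×366 = 8035 days.
(2100 is not a leap year (divisible by 100 but not 400).)
January 2105: 31 − 10 = 21 days remain.
Then February 2105 (28), March (31), April (30), May (31), June (30), July (31), August (31), September (30): 28 + 31 + 30 + 31 + 30 + 31 + 31 + 30 = 242 days.
October 1–15, 2105: 15 days.
Residual: 278 days.
Total: 8313 days.
8313 mod 7 = 4, so 4 days after Sunday is Thursday.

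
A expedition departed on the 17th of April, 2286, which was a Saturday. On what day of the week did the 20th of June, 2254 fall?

Count forward from the earlier date (June 20, 2254) to the later (April 17, 2286):
Day-of-year of June 20, 2254: 171.
Day-of-year of April 17, 2286: 107.
2254 has 365 days, so 365 − 171 = 194 days remain in 2254.
Full years 2255–2285: 23 common + 8 leap = 23×365 + 8×366 = 11323 days.
Total: 194 + 11323 + 107 = 11624 days.
11624 mod 7 = 4, so 4 days before Saturday is Tuesday.

Tuesday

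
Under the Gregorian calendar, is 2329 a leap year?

2329 is not a leap year.

No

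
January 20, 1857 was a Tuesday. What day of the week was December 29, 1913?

Monday

From January 20, 1857 to January 20, 1913: 56 years, of which 13 contain a Feb 29 — 43×365 + 13×366 = 20453 days.
(1900 is not a leap year (divisible by 100 but not 400).)
January 1913: 31 − 20 = 11 days remain.
Then 10 full months totalling 303 days.
December 1–29, 1913: 29 days.
Residual: 343 days.
Total: 20796 days.
20796 mod 7 = 6, so 6 days after Tuesday is Monday.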